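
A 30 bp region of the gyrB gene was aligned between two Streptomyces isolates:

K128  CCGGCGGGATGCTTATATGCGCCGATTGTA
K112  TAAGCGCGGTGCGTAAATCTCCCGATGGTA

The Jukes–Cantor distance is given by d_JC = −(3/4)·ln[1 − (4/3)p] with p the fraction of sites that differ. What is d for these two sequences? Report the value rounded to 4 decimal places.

Differing sites — 1:C/T; 2:C/A; 3:G/A; 7:G/C; 9:A/G; 13:T/G; 16:T/A; 19:G/C; 20:C/T; 21:G/C; 27:T/G.
p = 11/30 = 0.366667.
d = −0.75 · ln(1 − (4/3)·0.366667) = −0.75 · ln(0.511111) = −0.75 · (-0.671168) = 0.5034.

0.5034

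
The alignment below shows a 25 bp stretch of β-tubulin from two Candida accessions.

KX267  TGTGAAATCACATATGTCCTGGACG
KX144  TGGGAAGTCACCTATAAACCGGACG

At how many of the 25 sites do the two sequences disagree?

7

Mismatches occur at site 3 (T→G), site 7 (A→G), site 12 (A→C), site 16 (G→A), site 17 (T→A), site 18 (C→A), site 20 (T→C).
That gives 7 mismatches out of 25 aligned sites, so the Hamming distance is 7.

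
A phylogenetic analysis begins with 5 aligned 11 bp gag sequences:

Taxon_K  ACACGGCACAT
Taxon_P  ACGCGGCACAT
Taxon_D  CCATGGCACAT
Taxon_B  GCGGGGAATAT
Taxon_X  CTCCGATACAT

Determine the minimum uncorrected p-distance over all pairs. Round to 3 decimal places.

Pairwise Hamming distances:
  Taxon_K vs Taxon_P: 1
  Taxon_K vs Taxon_D: 2
  Taxon_K vs Taxon_B: 5
  Taxon_K vs Taxon_X: 5
  Taxon_P vs Taxon_D: 3
  Taxon_P vs Taxon_B: 4
  Taxon_P vs Taxon_X: 5
  Taxon_D vs Taxon_B: 5
  Taxon_D vs Taxon_X: 5
  Taxon_B vs Taxon_X: 7
The smallest is 1 mismatch, between Taxon_K and Taxon_P; p = 1/11 = 0.091.

0.091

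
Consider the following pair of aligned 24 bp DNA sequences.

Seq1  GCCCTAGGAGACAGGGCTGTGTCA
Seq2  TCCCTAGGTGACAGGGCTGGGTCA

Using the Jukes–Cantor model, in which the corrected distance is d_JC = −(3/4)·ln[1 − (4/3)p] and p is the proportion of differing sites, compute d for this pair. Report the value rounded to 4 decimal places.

Mismatches occur at site 1 (G→T), site 9 (A→T), site 20 (T→G).
p = 3/24 = 0.125000.
d = −0.75 · ln(1 − (4/3)·0.125000) = −0.75 · ln(0.833333) = −0.75 · (-0.182322) = 0.1367.

0.1367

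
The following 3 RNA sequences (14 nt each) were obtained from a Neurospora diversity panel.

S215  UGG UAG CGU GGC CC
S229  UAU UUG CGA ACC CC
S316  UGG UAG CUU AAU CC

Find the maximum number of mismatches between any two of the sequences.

7

Pairwise Hamming distances:
  S215 vs S229: 6
  S215 vs S316: 4
  S229 vs S316: 7
The largest is 7, between S229 and S316.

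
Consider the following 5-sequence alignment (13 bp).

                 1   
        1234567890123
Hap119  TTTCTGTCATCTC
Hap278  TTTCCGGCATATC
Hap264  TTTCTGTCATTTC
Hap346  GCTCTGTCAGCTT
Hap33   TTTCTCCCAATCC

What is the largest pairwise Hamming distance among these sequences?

8

Pairwise Hamming distances:
  Hap119 vs Hap278: 3
  Hap119 vs Hap264: 1
  Hap119 vs Hap346: 4
  Hap119 vs Hap33: 5
  Hap278 vs Hap264: 3
  Hap278 vs Hap346: 7
  Hap278 vs Hap33: 6
  Hap264 vs Hap346: 5
  Hap264 vs Hap33: 4
  Hap346 vs Hap33: 8
The largest is 8, between Hap346 and Hap33.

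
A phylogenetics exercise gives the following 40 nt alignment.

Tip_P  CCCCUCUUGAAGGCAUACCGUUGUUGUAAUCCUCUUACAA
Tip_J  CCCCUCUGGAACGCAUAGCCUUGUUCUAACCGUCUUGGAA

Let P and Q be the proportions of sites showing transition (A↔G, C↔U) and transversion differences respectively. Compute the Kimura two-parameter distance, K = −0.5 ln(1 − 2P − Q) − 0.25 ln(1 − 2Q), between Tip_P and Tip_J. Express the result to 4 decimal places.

Mismatches occur at site 8 (U↔G, transversion), site 12 (G↔C, transversion), site 18 (C↔G, transversion), site 20 (G↔C, transversion), site 26 (G↔C, transversion), site 30 (U↔C, transition), site 32 (C↔G, transversion), site 37 (A↔G, transition), site 38 (C↔G, transversion).
Of the 9 differences, 2 transitions and 7 transversions over 40 sites: P = 2/40 = 0.050000, Q = 7/40 = 0.175000.
d = −0.5·ln(0.725000) − 0.25·ln(0.650000) = −0.5·(-0.321584) − 0.25·(-0.430783) = 0.2685.

0.2685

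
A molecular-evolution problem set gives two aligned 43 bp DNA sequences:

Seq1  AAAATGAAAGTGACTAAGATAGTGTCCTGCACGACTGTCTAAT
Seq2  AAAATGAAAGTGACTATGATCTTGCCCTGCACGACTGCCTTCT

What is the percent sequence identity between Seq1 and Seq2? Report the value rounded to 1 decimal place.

Mismatches occur at site 17 (A→T), site 21 (A→C), site 22 (G→T), site 25 (T→C), site 38 (T→C), site 41 (A→T), site 42 (A→C).
36 of the 43 sites match, so the percent identity is 36/43 × 100 = 83.7%.

83.7%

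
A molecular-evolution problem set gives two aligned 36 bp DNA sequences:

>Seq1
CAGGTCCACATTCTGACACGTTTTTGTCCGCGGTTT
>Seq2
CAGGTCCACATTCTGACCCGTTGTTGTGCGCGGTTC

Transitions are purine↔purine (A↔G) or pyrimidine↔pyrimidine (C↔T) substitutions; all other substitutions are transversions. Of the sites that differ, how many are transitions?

Differing sites — 18:A/C (Tv); 23:T/G (Tv); 28:C/G (Tv); 36:T/C (Ti).
Of the 4 differences, 1 transition and 3 transversions, so the answer is 1.

1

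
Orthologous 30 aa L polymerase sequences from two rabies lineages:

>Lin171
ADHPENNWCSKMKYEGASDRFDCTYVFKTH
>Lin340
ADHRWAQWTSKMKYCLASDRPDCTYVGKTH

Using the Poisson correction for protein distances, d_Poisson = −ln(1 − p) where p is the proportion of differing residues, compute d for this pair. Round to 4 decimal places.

Mismatches occur at site 4 (P→R), site 5 (E→W), site 6 (N→A), site 7 (N→Q), site 9 (C→T), site 15 (E→C), site 16 (G→L), site 21 (F→P), site 27 (F→G).
p = 9/30 = 0.300000.
d = −ln(1 − 0.300000) = −ln(0.700000) = 0.3567.

0.3567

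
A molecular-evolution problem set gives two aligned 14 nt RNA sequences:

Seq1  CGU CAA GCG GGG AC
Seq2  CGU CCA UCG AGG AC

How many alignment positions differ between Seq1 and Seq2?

The sequences differ at positions 5 (A/C), 7 (G/U), 10 (G/A).
That gives 3 mismatches out of 14 aligned sites, so the Hamming distance is 3.

3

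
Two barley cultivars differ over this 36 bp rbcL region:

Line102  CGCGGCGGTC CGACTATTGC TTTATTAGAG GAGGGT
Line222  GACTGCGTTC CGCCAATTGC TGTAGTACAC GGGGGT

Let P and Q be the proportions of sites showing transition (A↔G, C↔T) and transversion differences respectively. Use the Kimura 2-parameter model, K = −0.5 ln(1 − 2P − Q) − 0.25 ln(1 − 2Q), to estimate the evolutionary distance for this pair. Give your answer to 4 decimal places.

Differing sites — 1:C/G (Tv); 2:G/A (Ti); 4:G/T (Tv); 8:G/T (Tv); 13:A/C (Tv); 15:T/A (Tv); 22:T/G (Tv); 25:T/G (Tv); 28:G/C (Tv); 30:G/C (Tv); 32:A/G (Ti).
Of the 11 differences, 2 transitions and 9 transversions over 36 sites: P = 2/36 = 0.055556, Q = 9/36 = 0.250000.
d = −0.5·ln(0.638888) − 0.25·ln(0.500000) = −0.5·(-0.448026) − 0.25·(-0.693147) = 0.3973.

0.3973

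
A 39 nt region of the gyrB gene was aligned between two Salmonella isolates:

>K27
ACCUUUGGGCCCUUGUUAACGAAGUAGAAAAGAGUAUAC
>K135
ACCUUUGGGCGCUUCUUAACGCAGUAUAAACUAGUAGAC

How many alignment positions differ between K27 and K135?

Differing sites — 11:C/G; 15:G/C; 22:A/C; 27:G/U; 31:A/C; 32:G/U; 37:U/G.
That gives 7 mismatches out of 39 aligned sites, so the Hamming distance is 7.

7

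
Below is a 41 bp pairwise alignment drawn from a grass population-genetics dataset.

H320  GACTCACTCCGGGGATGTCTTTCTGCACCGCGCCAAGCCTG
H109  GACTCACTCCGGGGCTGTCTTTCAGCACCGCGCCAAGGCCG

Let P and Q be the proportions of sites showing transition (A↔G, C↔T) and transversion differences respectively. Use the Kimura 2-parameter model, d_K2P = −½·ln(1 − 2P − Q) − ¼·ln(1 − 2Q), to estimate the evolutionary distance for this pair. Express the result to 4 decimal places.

Mismatches occur at site 15 (A→C, transversion), site 24 (T→A, transversion), site 38 (C→G, transversion), site 40 (T→C, transition).
Of the 4 differences, 1 transition and 3 transversions over 41 sites: P = 1/41 = 0.024390, Q = 3/41 = 0.073171.
d = −0.5·ln(0.878049) − 0.25·ln(0.853658) = −0.5·(-0.130053) − 0.25·(-0.158225) = 0.1046.

0.1046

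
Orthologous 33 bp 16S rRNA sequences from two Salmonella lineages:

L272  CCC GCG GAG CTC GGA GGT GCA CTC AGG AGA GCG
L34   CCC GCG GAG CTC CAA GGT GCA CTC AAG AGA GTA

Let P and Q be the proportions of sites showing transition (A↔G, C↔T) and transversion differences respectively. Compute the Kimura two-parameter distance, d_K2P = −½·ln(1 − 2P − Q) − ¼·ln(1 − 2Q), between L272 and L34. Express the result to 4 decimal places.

0.1749

Differing sites — 13:G/C (Tv); 14:G/A (Ti); 26:G/A (Ti); 32:C/T (Ti); 33:G/A (Ti).
Of the 5 differences, 4 transitions and 1 transversion over 33 sites: P = 4/33 = 0.121212, Q = 1/33 = 0.030303.
d = −0.5·ln(0.727273) − 0.25·ln(0.939394) = −0.5·(-0.318453) − 0.25·(-0.062520) = 0.1749.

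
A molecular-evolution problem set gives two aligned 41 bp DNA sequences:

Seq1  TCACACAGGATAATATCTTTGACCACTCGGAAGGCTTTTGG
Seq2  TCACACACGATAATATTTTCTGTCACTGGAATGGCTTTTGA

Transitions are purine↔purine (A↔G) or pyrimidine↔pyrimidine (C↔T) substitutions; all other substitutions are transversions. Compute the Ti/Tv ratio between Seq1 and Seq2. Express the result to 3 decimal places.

Differing sites — 8:G/C (Tv); 17:C/T (Ti); 20:T/C (Ti); 21:G/T (Tv); 22:A/G (Ti); 23:C/T (Ti); 28:C/G (Tv); 30:G/A (Ti); 32:A/T (Tv); 41:G/A (Ti).
Of the 10 differences, 6 transitions and 4 transversions, so Ti/Tv = 6/4 = 1.500.

1.500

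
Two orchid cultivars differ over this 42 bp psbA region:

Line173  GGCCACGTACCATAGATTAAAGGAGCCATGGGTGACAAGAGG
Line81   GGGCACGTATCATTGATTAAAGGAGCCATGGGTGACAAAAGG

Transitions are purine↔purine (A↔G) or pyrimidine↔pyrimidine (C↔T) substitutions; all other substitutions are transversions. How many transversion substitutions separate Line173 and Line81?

Differing sites — 3:C/G (Tv); 10:C/T (Ti); 14:A/T (Tv); 39:G/A (Ti).
Of the 4 differences, 2 transitions and 2 transversions, so the answer is 2.

2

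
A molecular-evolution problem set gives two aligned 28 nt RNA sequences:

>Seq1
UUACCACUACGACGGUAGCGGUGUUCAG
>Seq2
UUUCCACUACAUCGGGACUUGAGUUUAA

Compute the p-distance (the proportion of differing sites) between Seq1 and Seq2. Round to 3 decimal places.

The sequences differ at positions 3 (A/U), 11 (G/A), 12 (A/U), 16 (U/G), 18 (G/C), 19 (C/U), 20 (G/U), 22 (U/A), 26 (C/U), 28 (G/A).
There are 10 differences over 28 sites, so p = 10/28 = 0.357.

0.357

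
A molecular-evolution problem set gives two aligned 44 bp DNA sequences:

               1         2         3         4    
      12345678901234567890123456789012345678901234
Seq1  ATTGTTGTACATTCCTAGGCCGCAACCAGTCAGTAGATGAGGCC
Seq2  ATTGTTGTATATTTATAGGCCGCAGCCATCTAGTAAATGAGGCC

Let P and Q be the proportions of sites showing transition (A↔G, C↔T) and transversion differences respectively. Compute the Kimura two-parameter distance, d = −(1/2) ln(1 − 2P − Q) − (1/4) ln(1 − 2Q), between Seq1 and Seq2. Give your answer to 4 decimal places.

Mismatches occur at site 10 (C↔T, transition), site 14 (C↔T, transition), site 15 (C↔A, transversion), site 25 (A↔G, transition), site 29 (G↔T, transversion), site 30 (T↔C, transition), site 31 (C↔T, transition), site 36 (G↔A, transition).
Of the 8 differences, 6 transitions and 2 transversions over 44 sites: P = 6/44 = 0.136364, Q = 2/44 = 0.045455.
d = −0.5·ln(0.681817) − 0.25·ln(0.909090) = −0.5·(-0.382994) − 0.25·(-0.095311) = 0.2153.

0.2153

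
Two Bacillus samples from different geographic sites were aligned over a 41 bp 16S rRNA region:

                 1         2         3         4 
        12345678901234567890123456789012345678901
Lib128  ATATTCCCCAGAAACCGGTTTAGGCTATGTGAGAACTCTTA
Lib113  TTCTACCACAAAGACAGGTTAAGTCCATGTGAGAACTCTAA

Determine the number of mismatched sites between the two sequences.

11

The sequences differ at positions 1 (A/T), 3 (A/C), 5 (T/A), 8 (C/A), 11 (G/A), 13 (A/G), 16 (C/A), 21 (T/A), 24 (G/T), 26 (T/C), 40 (T/A).
That gives 11 mismatches out of 41 aligned sites, so the Hamming distance is 11.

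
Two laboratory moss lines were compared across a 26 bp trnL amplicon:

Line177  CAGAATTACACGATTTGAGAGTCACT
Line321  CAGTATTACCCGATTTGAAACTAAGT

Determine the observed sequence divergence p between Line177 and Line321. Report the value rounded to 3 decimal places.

0.231

The sequences differ at positions 4 (A/T), 10 (A/C), 19 (G/A), 21 (G/C), 23 (C/A), 25 (C/G).
There are 6 differences over 26 sites, so p = 6/26 = 0.231.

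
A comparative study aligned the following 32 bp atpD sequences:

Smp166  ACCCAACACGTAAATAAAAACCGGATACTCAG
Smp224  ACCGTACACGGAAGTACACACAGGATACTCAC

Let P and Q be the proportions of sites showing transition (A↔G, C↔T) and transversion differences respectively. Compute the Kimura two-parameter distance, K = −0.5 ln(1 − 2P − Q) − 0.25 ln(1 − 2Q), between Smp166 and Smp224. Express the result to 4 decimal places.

Mismatches occur at site 4 (C/G, transversion), site 5 (A/T, transversion), site 11 (T/G, transversion), site 14 (A/G, transition), site 17 (A/C, transversion), site 19 (A/C, transversion), site 22 (C/A, transversion), site 32 (G/C, transversion).
Of the 8 differences, 1 transition and 7 transversions over 32 sites: P = 1/32 = 0.031250, Q = 7/32 = 0.218750.
d = −0.5·ln(0.718750) − 0.25·ln(0.562500) = −0.5·(-0.330242) − 0.25·(-0.575364) = 0.3090.

0.3090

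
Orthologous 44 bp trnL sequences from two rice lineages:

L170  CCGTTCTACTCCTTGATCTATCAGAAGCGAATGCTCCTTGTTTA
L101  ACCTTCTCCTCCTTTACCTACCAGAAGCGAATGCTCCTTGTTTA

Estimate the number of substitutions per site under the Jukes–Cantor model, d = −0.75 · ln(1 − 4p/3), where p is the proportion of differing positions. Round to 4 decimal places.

Differing sites — 1:C/A; 3:G/C; 8:A/C; 15:G/T; 17:T/C; 21:T/C.
p = 6/44 = 0.136364.
d = −0.75 · ln(1 − (4/3)·0.136364) = −0.75 · ln(0.818181) = −0.75 · (-0.200672) = 0.1505.

0.1505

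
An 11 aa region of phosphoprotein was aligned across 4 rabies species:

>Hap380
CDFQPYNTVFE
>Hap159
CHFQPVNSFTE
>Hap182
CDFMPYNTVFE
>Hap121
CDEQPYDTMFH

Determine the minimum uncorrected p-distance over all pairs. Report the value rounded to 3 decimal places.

0.091

Pairwise Hamming distances:
  Hap380 vs Hap159: 5
  Hap380 vs Hap182: 1
  Hap380 vs Hap121: 4
  Hap159 vs Hap182: 6
  Hap159 vs Hap121: 8
  Hap182 vs Hap121: 5
The smallest is 1 mismatch, between Hap380 and Hap182; p = 1/11 = 0.091.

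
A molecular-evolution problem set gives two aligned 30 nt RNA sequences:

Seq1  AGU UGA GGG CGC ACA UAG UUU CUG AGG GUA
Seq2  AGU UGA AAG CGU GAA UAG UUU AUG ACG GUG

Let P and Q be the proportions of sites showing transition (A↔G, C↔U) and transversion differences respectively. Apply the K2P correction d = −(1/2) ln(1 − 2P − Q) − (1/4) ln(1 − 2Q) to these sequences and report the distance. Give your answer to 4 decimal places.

The sequences differ at positions 7 (G/A, transition), 8 (G/A, transition), 12 (C/U, transition), 13 (A/G, transition), 14 (C/A, transversion), 22 (C/A, transversion), 26 (G/C, transversion), 30 (A/G, transition).
Of the 8 differences, 5 transitions and 3 transversions over 30 sites: P = 5/30 = 0.166667, Q = 3/30 = 0.100000.
d = −0.5·ln(0.566666) − 0.25·ln(0.800000) = −0.5·(-0.567985) − 0.25·(-0.223144) = 0.3398.

0.3398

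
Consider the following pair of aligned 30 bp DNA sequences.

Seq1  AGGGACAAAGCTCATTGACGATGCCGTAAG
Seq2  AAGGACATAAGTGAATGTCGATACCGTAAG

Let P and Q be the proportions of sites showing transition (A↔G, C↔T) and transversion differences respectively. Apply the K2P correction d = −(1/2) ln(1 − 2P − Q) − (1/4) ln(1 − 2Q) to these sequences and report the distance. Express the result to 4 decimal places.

0.3297

Differing sites — 2:G/A (Ti); 8:A/T (Tv); 10:G/A (Ti); 11:C/G (Tv); 13:C/G (Tv); 15:T/A (Tv); 18:A/T (Tv); 23:G/A (Ti).
Of the 8 differences, 3 transitions and 5 transversions over 30 sites: P = 3/30 = 0.100000, Q = 5/30 = 0.166667.
d = −0.5·ln(0.633333) − 0.25·ln(0.666666) = −0.5·(-0.456759) − 0.25·(-0.405466) = 0.3297.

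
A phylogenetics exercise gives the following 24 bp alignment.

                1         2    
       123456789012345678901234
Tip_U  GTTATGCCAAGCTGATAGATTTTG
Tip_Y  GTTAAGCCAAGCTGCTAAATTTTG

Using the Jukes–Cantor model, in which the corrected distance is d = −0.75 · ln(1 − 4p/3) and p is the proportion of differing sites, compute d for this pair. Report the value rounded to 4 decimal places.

The sequences differ at positions 5 (T/A), 15 (A/C), 18 (G/A).
p = 3/24 = 0.125000.
d = −0.75 · ln(1 − (4/3)·0.125000) = −0.75 · ln(0.833333) = −0.75 · (-0.182322) = 0.1367.

0.1367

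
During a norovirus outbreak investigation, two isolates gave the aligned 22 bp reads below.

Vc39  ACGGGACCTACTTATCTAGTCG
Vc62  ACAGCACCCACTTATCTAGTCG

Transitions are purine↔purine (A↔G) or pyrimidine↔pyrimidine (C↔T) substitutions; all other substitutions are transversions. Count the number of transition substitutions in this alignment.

2

Mismatches occur at site 3 (G/A, transition), site 5 (G/C, transversion), site 9 (T/C, transition).
Of the 3 differences, 2 transitions and 1 transversion, so the answer is 2.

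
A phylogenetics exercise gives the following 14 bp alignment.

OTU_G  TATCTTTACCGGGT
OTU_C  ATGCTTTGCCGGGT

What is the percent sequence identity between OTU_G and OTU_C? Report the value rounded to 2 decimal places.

71.43%

Differing sites — 1:T/A; 2:A/T; 3:T/G; 8:A/G.
10 of the 14 sites match, so the percent identity is 10/14 × 100 = 71.43%.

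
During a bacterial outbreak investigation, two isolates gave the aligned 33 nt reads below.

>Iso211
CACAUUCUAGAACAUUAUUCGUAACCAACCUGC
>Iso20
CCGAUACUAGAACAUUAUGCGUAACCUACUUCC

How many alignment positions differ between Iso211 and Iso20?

The sequences differ at positions 2 (A/C), 3 (C/G), 6 (U/A), 19 (U/G), 27 (A/U), 30 (C/U), 32 (G/C).
That gives 7 mismatches out of 33 aligned sites, so the Hamming distance is 7.

7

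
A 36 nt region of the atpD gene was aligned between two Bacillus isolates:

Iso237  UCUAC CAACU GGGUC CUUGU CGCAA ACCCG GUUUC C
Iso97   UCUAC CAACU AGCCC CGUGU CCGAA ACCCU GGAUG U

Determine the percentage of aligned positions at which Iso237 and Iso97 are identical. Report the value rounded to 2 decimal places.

Mismatches occur at site 11 (G→A), site 13 (G→C), site 14 (U→C), site 17 (U→G), site 22 (G→C), site 23 (C→G), site 30 (G→U), site 32 (U→G), site 33 (U→A), site 35 (C→G), site 36 (C→U).
25 of the 36 sites match, so the percent identity is 25/36 × 100 = 69.44%.

69.44%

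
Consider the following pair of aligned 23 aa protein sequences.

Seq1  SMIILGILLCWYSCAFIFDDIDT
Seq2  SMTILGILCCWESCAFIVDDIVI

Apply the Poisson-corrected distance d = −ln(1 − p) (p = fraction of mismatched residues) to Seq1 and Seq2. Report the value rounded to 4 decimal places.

0.3023

The sequences differ at positions 3 (I/T), 9 (L/C), 12 (Y/E), 18 (F/V), 22 (D/V), 23 (T/I).
p = 6/23 = 0.260870.
d = −ln(1 − 0.260870) = −ln(0.739130) = 0.3023.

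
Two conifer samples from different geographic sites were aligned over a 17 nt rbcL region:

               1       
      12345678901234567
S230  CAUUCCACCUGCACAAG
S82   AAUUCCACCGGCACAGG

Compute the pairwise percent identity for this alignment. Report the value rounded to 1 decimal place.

Differing sites — 1:C/A; 10:U/G; 16:A/G.
14 of the 17 sites match, so the percent identity is 14/17 × 100 = 82.4%.

82.4%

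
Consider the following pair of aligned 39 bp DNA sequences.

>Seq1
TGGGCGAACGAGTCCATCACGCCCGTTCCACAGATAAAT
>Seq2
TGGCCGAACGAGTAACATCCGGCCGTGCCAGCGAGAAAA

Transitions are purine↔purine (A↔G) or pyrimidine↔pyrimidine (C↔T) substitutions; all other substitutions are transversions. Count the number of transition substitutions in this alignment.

1

Differing sites — 4:G/C (Tv); 14:C/A (Tv); 15:C/A (Tv); 16:A/C (Tv); 17:T/A (Tv); 18:C/T (Ti); 19:A/C (Tv); 22:C/G (Tv); 27:T/G (Tv); 31:C/G (Tv); 32:A/C (Tv); 35:T/G (Tv); 39:T/A (Tv).
Of the 13 differences, 1 transition and 12 transversions, so the answer is 1.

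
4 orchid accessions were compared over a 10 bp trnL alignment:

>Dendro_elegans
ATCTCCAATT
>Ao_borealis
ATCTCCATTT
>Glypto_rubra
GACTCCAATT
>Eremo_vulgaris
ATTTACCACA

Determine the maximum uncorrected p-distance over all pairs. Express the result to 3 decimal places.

Pairwise Hamming distances:
  Dendro_elegans vs Ao_borealis: 1
  Dendro_elegans vs Glypto_rubra: 2
  Dendro_elegans vs Eremo_vulgaris: 5
  Ao_borealis vs Glypto_rubra: 3
  Ao_borealis vs Eremo_vulgaris: 6
  Glypto_rubra vs Eremo_vulgaris: 7
The largest is 7 mismatches, between Glypto_rubra and Eremo_vulgaris; p = 7/10 = 0.700.

0.700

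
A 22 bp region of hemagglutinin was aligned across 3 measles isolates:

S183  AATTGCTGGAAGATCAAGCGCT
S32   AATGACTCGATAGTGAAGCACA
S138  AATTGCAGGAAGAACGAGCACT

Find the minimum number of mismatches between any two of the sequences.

Pairwise Hamming distances:
  S183 vs S32: 9
  S183 vs S138: 4
  S32 vs S138: 11
The smallest is 4, between S183 and S138.

4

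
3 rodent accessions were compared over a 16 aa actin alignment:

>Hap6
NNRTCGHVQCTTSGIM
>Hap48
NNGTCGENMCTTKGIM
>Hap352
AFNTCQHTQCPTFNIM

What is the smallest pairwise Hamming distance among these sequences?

Pairwise Hamming distances:
  Hap6 vs Hap48: 5
  Hap6 vs Hap352: 8
  Hap48 vs Hap352: 10
The smallest is 5, between Hap6 and Hap48.

5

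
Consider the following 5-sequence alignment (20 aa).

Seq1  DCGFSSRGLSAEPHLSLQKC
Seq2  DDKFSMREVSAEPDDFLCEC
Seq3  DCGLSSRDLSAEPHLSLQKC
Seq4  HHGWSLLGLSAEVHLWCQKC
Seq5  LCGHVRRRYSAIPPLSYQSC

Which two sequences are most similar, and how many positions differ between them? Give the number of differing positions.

Pairwise Hamming distances:
  Seq1 vs Seq2: 10
  Seq1 vs Seq3: 2
  Seq1 vs Seq4: 8
  Seq1 vs Seq5: 10
  Seq2 vs Seq3: 11
  Seq2 vs Seq4: 15
  Seq2 vs Seq5: 15
  Seq3 vs Seq4: 9
  Seq3 vs Seq5: 10
  Seq4 vs Seq5: 14
The smallest is 2, between Seq1 and Seq3.

2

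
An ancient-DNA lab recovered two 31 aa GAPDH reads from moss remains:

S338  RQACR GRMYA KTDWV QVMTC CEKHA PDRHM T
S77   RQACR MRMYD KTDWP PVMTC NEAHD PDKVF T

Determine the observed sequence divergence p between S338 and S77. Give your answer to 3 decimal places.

The sequences differ at positions 6 (G/M), 10 (A/D), 15 (V/P), 16 (Q/P), 21 (C/N), 23 (K/A), 25 (A/D), 28 (R/K), 29 (H/V), 30 (M/F).
There are 10 differences over 31 sites, so p = 10/31 = 0.323.

0.323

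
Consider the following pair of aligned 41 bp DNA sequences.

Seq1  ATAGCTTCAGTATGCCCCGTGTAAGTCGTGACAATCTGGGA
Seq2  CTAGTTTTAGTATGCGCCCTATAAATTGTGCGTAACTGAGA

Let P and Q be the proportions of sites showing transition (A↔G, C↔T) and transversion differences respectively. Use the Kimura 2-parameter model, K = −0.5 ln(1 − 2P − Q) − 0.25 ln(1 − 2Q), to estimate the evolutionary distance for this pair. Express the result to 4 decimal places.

0.4157

The sequences differ at positions 1 (A/C, transversion), 5 (C/T, transition), 8 (C/T, transition), 16 (C/G, transversion), 19 (G/C, transversion), 21 (G/A, transition), 25 (G/A, transition), 27 (C/T, transition), 31 (A/C, transversion), 32 (C/G, transversion), 33 (A/T, transversion), 35 (T/A, transversion), 39 (G/A, transition).
Of the 13 differences, 6 transitions and 7 transversions over 41 sites: P = 6/41 = 0.146341, Q = 7/41 = 0.170732.
d = −0.5·ln(0.536586) − 0.25·ln(0.658536) = −0.5·(-0.622528) − 0.25·(-0.417736) = 0.4157.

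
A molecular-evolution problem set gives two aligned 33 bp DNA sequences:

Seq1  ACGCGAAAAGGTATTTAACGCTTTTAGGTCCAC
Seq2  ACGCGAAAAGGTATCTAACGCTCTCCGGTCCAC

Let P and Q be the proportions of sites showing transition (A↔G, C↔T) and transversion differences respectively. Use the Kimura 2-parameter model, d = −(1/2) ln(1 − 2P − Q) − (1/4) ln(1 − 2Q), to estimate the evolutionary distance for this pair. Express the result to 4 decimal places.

0.1348

Mismatches occur at site 15 (T↔C, transition), site 23 (T↔C, transition), site 25 (T↔C, transition), site 26 (A↔C, transversion).
Of the 4 differences, 3 transitions and 1 transversion over 33 sites: P = 3/33 = 0.090909, Q = 1/33 = 0.030303.
d = −0.5·ln(0.787879) − 0.25·ln(0.939394) = −0.5·(-0.238411) − 0.25·(-0.062520) = 0.1348.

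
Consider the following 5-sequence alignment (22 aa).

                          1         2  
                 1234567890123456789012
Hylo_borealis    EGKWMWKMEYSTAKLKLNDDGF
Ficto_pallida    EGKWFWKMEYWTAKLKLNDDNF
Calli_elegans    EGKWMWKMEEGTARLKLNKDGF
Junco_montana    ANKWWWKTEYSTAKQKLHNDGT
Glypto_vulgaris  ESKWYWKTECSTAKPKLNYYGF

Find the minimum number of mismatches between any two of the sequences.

3

Pairwise Hamming distances:
  Hylo_borealis vs Ficto_pallida: 3
  Hylo_borealis vs Calli_elegans: 4
  Hylo_borealis vs Junco_montana: 8
  Hylo_borealis vs Glypto_vulgaris: 7
  Ficto_pallida vs Calli_elegans: 6
  Ficto_pallida vs Junco_montana: 10
  Ficto_pallida vs Glypto_vulgaris: 9
  Calli_elegans vs Junco_montana: 11
  Calli_elegans vs Glypto_vulgaris: 9
  Junco_montana vs Glypto_vulgaris: 9
The smallest is 3, between Hylo_borealis and Ficto_pallida.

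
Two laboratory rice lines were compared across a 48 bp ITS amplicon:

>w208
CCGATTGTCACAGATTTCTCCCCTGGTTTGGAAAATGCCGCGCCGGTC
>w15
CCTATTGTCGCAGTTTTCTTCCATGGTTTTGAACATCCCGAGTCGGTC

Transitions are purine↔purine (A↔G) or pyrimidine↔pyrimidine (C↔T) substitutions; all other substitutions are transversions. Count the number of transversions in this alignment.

The sequences differ at positions 3 (G/T, transversion), 10 (A/G, transition), 14 (A/T, transversion), 20 (C/T, transition), 23 (C/A, transversion), 30 (G/T, transversion), 34 (A/C, transversion), 37 (G/C, transversion), 41 (C/A, transversion), 43 (C/T, transition).
Of the 10 differences, 3 transitions and 7 transversions, so the answer is 7.

7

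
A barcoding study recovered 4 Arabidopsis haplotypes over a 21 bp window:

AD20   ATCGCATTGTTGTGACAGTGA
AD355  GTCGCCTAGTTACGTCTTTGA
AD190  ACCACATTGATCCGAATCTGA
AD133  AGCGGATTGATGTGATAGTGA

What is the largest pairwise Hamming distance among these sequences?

Pairwise Hamming distances:
  AD20 vs AD355: 8
  AD20 vs AD190: 8
  AD20 vs AD133: 4
  AD355 vs AD190: 10
  AD355 vs AD133: 12
  AD190 vs AD133: 8
The largest is 12, between AD355 and AD133.

12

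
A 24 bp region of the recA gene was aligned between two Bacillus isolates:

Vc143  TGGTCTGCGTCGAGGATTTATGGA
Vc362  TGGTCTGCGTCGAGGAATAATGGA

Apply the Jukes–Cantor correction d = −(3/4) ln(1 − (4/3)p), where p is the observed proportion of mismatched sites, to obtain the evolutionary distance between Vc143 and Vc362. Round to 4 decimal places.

0.0883

Mismatches occur at site 17 (T→A), site 19 (T→A).
p = 2/24 = 0.083333.
d = −0.75 · ln(1 − (4/3)·0.083333) = −0.75 · ln(0.888889) = −0.75 · (-0.117783) = 0.0883.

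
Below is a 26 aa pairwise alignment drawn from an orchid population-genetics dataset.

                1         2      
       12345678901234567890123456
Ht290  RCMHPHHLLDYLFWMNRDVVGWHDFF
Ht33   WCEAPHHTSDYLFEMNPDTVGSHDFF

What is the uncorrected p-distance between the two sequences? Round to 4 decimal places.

0.3462

Mismatches occur at site 1 (R→W), site 3 (M→E), site 4 (H→A), site 8 (L→T), site 9 (L→S), site 14 (W→E), site 17 (R→P), site 19 (V→T), site 22 (W→S).
There are 9 differences over 26 sites, so p = 9/26 = 0.3462.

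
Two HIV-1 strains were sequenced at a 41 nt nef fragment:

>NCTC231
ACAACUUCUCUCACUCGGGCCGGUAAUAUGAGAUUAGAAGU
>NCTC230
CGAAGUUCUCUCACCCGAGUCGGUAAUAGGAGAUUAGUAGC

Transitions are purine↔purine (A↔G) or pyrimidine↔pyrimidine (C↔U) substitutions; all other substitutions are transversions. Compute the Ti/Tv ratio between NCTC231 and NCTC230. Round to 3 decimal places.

The sequences differ at positions 1 (A/C, transversion), 2 (C/G, transversion), 5 (C/G, transversion), 15 (U/C, transition), 18 (G/A, transition), 20 (C/U, transition), 29 (U/G, transversion), 38 (A/U, transversion), 41 (U/C, transition).
Of the 9 differences, 4 transitions and 5 transversions, so Ti/Tv = 4/5 = 0.800.

0.800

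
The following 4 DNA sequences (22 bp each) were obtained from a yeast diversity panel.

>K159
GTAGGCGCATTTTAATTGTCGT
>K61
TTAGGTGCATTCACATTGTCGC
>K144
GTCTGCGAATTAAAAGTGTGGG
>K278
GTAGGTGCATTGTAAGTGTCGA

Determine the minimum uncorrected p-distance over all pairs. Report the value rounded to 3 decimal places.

Pairwise Hamming distances:
  K159 vs K61: 6
  K159 vs K144: 8
  K159 vs K278: 4
  K61 vs K144: 10
  K61 vs K278: 6
  K144 vs K278: 8
The smallest is 4 mismatches, between K159 and K278; p = 4/22 = 0.182.

0.182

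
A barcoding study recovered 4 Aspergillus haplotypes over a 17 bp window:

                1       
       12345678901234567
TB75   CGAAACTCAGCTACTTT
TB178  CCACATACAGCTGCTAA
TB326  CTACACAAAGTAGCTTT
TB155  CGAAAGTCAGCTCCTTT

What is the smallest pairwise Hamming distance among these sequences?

2

Pairwise Hamming distances:
  TB75 vs TB178: 7
  TB75 vs TB326: 7
  TB75 vs TB155: 2
  TB178 vs TB326: 7
  TB178 vs TB155: 7
  TB326 vs TB155: 8
The smallest is 2, between TB75 and TB155.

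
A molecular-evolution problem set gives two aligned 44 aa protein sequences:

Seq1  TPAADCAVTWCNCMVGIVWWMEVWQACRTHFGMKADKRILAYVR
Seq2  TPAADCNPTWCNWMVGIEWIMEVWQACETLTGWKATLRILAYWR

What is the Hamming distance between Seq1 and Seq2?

Mismatches occur at site 7 (A→N), site 8 (V→P), site 13 (C→W), site 18 (V→E), site 20 (W→I), site 28 (R→E), site 30 (H→L), site 31 (F→T), site 33 (M→W), site 36 (D→T), site 37 (K→L), site 43 (V→W).
That gives 12 mismatches out of 44 aligned sites, so the Hamming distance is 12.

12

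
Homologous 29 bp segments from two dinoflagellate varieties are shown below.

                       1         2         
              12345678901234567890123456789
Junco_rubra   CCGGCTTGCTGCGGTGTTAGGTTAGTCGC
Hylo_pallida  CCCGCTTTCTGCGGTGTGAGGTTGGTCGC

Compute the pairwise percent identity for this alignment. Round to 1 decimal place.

86.2%

The sequences differ at positions 3 (G/C), 8 (G/T), 18 (T/G), 24 (A/G).
25 of the 29 sites match, so the percent identity is 25/29 × 100 = 86.2%.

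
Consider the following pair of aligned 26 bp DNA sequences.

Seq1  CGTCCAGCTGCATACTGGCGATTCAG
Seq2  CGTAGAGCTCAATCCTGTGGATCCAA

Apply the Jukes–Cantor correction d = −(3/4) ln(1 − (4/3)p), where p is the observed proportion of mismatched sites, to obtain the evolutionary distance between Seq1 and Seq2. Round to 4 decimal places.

Differing sites — 4:C/A; 5:C/G; 10:G/C; 11:C/A; 14:A/C; 18:G/T; 19:C/G; 23:T/C; 26:G/A.
p = 9/26 = 0.346154.
d = −0.75 · ln(1 − (4/3)·0.346154) = −0.75 · ln(0.538461) = −0.75 · (-0.619040) = 0.4643.

0.4643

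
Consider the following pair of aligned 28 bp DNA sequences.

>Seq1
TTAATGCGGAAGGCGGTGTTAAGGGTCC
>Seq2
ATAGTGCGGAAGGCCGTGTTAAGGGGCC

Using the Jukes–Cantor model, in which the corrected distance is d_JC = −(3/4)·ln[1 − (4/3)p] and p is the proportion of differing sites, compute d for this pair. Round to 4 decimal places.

The sequences differ at positions 1 (T/A), 4 (A/G), 15 (G/C), 26 (T/G).
p = 4/28 = 0.142857.
d = −0.75 · ln(1 − (4/3)·0.142857) = −0.75 · ln(0.809524) = −0.75 · (-0.211309) = 0.1585.

0.1585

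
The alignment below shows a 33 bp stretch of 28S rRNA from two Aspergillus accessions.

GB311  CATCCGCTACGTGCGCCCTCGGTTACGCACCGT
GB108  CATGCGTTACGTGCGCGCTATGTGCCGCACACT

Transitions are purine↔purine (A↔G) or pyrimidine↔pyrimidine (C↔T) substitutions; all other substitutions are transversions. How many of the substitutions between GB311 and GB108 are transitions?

1

Differing sites — 4:C/G (Tv); 7:C/T (Ti); 17:C/G (Tv); 20:C/A (Tv); 21:G/T (Tv); 24:T/G (Tv); 25:A/C (Tv); 31:C/A (Tv); 32:G/C (Tv).
Of the 9 differences, 1 transition and 8 transversions, so the answer is 1.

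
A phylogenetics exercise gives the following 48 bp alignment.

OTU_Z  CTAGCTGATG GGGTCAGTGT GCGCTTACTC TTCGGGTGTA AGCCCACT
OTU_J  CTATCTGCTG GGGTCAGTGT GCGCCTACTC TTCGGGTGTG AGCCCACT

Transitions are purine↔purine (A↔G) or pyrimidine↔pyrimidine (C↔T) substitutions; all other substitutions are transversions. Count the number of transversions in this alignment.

The sequences differ at positions 4 (G/T, transversion), 8 (A/C, transversion), 25 (T/C, transition), 40 (A/G, transition).
Of the 4 differences, 2 transitions and 2 transversions, so the answer is 2.

2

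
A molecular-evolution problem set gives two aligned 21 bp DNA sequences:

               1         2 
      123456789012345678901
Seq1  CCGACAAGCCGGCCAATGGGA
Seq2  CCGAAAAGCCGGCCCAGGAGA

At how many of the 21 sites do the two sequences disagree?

4

Mismatches occur at site 5 (C/A), site 15 (A/C), site 17 (T/G), site 19 (G/A).
That gives 4 mismatches out of 21 aligned sites, so the Hamming distance is 4.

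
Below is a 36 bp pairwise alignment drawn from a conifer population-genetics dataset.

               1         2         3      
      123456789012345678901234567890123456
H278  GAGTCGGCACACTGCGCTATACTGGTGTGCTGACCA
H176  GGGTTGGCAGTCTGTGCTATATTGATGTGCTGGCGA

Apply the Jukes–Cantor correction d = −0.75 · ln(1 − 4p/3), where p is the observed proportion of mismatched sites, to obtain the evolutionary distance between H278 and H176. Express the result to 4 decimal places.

0.3041

Mismatches occur at site 2 (A/G), site 5 (C/T), site 10 (C/G), site 11 (A/T), site 15 (C/T), site 22 (C/T), site 25 (G/A), site 33 (A/G), site 35 (C/G).
p = 9/36 = 0.250000.
d = −0.75 · ln(1 − (4/3)·0.250000) = −0.75 · ln(0.666667) = −0.75 · (-0.405465) = 0.3041.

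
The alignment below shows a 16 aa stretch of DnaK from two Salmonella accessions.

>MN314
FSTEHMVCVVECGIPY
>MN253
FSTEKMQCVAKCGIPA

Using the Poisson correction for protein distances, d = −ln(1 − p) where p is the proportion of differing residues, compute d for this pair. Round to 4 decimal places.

Differing sites — 5:H/K; 7:V/Q; 10:V/A; 11:E/K; 16:Y/A.
p = 5/16 = 0.312500.
d = −ln(1 − 0.312500) = −ln(0.687500) = 0.3747.

0.3747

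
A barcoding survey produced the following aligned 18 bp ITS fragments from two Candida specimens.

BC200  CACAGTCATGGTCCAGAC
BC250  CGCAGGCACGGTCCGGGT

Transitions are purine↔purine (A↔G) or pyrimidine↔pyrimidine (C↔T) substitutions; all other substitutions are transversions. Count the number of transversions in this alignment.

The sequences differ at positions 2 (A/G, transition), 6 (T/G, transversion), 9 (T/C, transition), 15 (A/G, transition), 17 (A/G, transition), 18 (C/T, transition).
Of the 6 differences, 5 transitions and 1 transversion, so the answer is 1.

1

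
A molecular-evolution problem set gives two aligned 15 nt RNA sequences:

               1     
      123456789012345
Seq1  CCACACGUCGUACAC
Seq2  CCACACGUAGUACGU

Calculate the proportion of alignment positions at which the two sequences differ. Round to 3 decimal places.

0.200

The sequences differ at positions 9 (C/A), 14 (A/G), 15 (C/U).
There are 3 differences over 15 sites, so p = 3/15 = 0.200.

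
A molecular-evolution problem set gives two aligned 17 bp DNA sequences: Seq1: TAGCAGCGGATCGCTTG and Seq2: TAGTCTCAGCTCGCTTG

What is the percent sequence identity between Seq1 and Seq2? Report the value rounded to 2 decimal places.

70.59%

Mismatches occur at site 4 (C↔T), site 5 (A↔C), site 6 (G↔T), site 8 (G↔A), site 10 (A↔C).
12 of the 17 sites match, so the percent identity is 12/17 × 100 = 70.59%.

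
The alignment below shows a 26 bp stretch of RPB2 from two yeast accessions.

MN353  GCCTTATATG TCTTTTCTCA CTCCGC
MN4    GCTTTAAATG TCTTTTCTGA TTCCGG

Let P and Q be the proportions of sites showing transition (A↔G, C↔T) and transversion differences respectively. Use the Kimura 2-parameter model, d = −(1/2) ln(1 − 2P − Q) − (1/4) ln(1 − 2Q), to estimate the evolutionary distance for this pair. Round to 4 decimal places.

Mismatches occur at site 3 (C→T, transition), site 7 (T→A, transversion), site 19 (C→G, transversion), site 21 (C→T, transition), site 26 (C→G, transversion).
Of the 5 differences, 2 transitions and 3 transversions over 26 sites: P = 2/26 = 0.076923, Q = 3/26 = 0.115385.
d = −0.5·ln(0.730769) − 0.25·ln(0.769230) = −0.5·(-0.313658) − 0.25·(-0.262365) = 0.2224.

0.2224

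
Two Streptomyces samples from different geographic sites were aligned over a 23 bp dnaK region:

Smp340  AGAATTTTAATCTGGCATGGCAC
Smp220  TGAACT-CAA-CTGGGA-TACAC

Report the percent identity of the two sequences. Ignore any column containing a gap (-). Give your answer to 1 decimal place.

Excluding the 3 gap columns leaves 20 comparable sites.
The sequences differ at positions 1 (A/T), 5 (T/C), 8 (T/C), 16 (C/G), 19 (G/T), 20 (G/A).
14 of the 20 comparable sites match, so the percent identity is 14/20 × 100 = 70.0%.

70.0%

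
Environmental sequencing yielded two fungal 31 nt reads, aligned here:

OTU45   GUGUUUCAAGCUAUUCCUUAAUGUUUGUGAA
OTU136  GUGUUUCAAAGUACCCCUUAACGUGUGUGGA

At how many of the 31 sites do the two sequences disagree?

The sequences differ at positions 10 (G/A), 11 (C/G), 14 (U/C), 15 (U/C), 22 (U/C), 25 (U/G), 30 (A/G).
That gives 7 mismatches out of 31 aligned sites, so the Hamming distance is 7.

7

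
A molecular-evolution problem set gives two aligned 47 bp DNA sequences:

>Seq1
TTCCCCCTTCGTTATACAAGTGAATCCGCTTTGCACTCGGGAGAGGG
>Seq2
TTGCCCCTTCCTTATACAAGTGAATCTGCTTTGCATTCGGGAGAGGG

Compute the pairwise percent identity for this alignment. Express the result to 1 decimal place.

91.5%

The sequences differ at positions 3 (C/G), 11 (G/C), 27 (C/T), 36 (C/T).
43 of the 47 sites match, so the percent identity is 43/47 × 100 = 91.5%.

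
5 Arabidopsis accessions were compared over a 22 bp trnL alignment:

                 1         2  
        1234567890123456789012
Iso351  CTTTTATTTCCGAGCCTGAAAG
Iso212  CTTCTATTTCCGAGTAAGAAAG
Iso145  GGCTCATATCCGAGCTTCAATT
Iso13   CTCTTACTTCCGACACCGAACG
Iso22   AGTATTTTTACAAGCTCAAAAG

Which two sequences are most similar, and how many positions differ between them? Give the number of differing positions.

Pairwise Hamming distances:
  Iso351 vs Iso212: 4
  Iso351 vs Iso145: 9
  Iso351 vs Iso13: 6
  Iso351 vs Iso22: 9
  Iso212 vs Iso145: 12
  Iso212 vs Iso13: 8
  Iso212 vs Iso22: 10
  Iso145 vs Iso13: 12
  Iso145 vs Iso22: 12
  Iso13 vs Iso22: 13
The smallest is 4, between Iso351 and Iso212.

4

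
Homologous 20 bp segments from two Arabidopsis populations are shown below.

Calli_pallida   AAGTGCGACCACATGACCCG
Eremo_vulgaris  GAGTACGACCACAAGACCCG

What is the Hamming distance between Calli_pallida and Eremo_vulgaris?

Differing sites — 1:A/G; 5:G/A; 14:T/A.
That gives 3 mismatches out of 20 aligned sites, so the Hamming distance is 3.

3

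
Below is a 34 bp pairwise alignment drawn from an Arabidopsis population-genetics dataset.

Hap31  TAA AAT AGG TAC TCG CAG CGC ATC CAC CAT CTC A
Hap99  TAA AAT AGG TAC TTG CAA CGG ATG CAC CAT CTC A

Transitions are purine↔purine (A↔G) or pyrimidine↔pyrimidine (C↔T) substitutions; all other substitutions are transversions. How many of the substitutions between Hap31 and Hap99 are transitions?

2

Differing sites — 14:C/T (Ti); 18:G/A (Ti); 21:C/G (Tv); 24:C/G (Tv).
Of the 4 differences, 2 transitions and 2 transversions, so the answer is 2.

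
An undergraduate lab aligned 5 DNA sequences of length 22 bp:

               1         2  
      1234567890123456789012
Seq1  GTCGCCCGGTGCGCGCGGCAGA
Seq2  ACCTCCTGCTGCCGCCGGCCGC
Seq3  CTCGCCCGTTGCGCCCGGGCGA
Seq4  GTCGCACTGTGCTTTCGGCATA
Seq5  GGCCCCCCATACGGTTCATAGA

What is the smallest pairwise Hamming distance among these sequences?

5

Pairwise Hamming distances:
  Seq1 vs Seq2: 10
  Seq1 vs Seq3: 5
  Seq1 vs Seq4: 6
  Seq1 vs Seq5: 11
  Seq2 vs Seq3: 9
  Seq2 vs Seq4: 13
  Seq2 vs Seq5: 15
  Seq3 vs Seq4: 10
  Seq3 vs Seq5: 13
  Seq4 vs Seq5: 13
The smallest is 5, between Seq1 and Seq3.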